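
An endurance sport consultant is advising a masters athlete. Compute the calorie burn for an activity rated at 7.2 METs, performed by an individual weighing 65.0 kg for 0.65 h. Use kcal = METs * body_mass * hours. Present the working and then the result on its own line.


Product of METs and mass = 7.2 * 65.0 = 468.0
Total kcal = 468.0 * 0.65 = 304.2 kcal

304.2 kcal


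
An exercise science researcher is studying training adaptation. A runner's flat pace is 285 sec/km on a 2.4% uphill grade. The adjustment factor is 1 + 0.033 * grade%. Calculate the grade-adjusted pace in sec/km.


Factor = 1 + 0.033 * 2.4 = 1.0792
Adjusted pace = 285 * 1.0792
= 307.57 sec/km

307.57 s/km


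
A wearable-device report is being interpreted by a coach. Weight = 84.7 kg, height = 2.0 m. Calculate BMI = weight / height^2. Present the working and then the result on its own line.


height^2 = 2.0^2 = 4.0
BMI = 84.7 / 4.0 = 21.18 kg/m^2

21.18 kg/m^2


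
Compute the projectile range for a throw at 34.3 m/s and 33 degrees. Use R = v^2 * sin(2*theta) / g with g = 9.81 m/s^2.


Two times the angle = 66 degrees
sin(66) = 0.913545
R = 1176.49 * 0.913545 / 9.81 = 109.559 m

109.559 m


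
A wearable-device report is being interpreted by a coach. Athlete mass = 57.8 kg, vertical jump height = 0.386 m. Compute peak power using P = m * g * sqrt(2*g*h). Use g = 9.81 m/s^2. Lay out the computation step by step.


sqrt(2 * 9.81 * 0.386) = sqrt(7.57332) = 2.751967 m/s
P = 57.8 * 9.81 * 2.751967
= 1560.41 W

1560.41 W


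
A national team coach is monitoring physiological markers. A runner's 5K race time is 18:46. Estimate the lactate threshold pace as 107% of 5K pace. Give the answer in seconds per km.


Total race time = 18*60 + 46 = 1126 seconds
5K pace = 1126 / 5 = 225.2 sec/km
LT pace = 225.2 * 1.07 = 240.96 sec/km

240.96 s/km


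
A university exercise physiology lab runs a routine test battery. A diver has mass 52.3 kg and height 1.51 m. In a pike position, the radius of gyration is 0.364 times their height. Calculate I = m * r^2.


r = 0.364 * 1.51 = 0.54964 m
I = m * r^2 = 52.3 * 0.302104 = 15.8 kg*m^2

15.8 kg*m^2


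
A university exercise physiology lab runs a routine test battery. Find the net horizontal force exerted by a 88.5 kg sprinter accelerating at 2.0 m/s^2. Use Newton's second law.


Newton's second law: F = m * a
F = 88.5 * 2.0 = 177.0 N

177.0 N


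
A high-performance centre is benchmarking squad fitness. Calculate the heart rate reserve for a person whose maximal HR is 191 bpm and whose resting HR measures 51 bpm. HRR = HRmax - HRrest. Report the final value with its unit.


HRmax = 191 bpm
HRrest = 51 bpm
HRR = 191 - 51 = 140 bpm

140 bpm


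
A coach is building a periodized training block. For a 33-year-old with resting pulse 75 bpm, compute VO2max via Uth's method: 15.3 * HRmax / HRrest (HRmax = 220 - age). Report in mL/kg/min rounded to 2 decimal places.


Step 1: HRmax = 220 - 33 = 187 bpm
Step 2: Ratio = 187 / 75 = 2.4933
Step 3: VO2max = 15.3 * 2.4933 = 38.15 mL/kg/min

38.15 mL/kg/min


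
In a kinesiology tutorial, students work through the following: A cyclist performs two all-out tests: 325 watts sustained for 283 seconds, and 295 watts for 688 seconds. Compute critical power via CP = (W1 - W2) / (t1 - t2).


W1 = P1 * t1 = 325 * 283 = 91975 J
W2 = P2 * t2 = 295 * 688 = 202960 J
CP = (91975 - 202960) / (283 - 688)
= 274.04 W

274.04 W


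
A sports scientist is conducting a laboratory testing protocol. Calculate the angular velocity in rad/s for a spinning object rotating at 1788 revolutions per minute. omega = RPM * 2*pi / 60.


omega = RPM * 2*pi / 60
= 1788 * 6.28318531 / 60
= 187.239 rad/s

187.239 rad/s


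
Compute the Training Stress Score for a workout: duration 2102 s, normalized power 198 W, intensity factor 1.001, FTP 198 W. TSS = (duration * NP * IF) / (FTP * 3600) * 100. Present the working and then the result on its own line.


Product = 2102 * 198 * 1.001 = 416612.196
Base = 198 * 3600 = 712800
TSS = 416612.196 / 712800 * 100 = 58.45

58.45 TSS


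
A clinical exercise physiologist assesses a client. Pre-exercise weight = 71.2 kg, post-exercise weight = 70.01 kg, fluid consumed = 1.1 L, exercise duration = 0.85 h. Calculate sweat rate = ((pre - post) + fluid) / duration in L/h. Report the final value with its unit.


Weight loss = 71.2 - 70.01 = 1.19 kg (approx L)
Total sweat = 1.19 + 1.1 = 2.29 L
Sweat rate = 2.29 / 0.85 = 2.694 L/h

2.694 L/h


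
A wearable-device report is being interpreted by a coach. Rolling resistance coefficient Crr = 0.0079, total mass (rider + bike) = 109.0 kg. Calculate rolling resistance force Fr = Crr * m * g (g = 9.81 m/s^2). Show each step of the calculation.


Fr = Crr * m * g
= 0.0079 * 109.0 * 9.81
= 8.447 N

8.447 N


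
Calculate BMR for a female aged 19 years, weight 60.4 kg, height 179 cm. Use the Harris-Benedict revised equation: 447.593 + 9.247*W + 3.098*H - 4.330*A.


Substituting values:
W term = 9.247 * 60.4 = 558.5188
H term = 3.098 * 179 = 554.542
A term = 4.330 * 19 = 82.27
BMR = 1478.38 kcal/day

1478.38 kcal/day


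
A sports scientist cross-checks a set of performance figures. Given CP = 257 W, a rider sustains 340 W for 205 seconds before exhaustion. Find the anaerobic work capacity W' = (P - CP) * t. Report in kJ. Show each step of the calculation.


Excess power = 340 - 257 = 83 W
Work above CP = 83 * 205 = 17015 J
W' = 17.015 kJ

17.015 kJ


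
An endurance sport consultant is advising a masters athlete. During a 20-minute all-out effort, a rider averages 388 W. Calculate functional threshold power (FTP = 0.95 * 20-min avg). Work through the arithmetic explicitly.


FTP = 0.95 * 388
= 368.6 W

368.6 W


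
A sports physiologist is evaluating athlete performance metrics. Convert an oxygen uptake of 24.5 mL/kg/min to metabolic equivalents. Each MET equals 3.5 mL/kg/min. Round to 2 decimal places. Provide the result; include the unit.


One MET = 3.5 mL/kg/min
Number of METs = 24.5 / 3.5
= 7.0 METs

7.0 METs


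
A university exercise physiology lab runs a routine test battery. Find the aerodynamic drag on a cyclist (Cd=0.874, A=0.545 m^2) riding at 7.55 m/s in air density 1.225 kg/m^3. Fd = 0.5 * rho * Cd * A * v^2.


Fd = 0.5 * 1.225 * 0.874 * 0.545 * 7.55^2
= 0.5 * 1.225 * 0.874 * 0.545 * 57.0025
= 16.631 N

16.631 N


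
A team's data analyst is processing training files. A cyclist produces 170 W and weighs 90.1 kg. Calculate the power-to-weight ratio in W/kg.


P/W = power / mass
= 170 / 90.1
= 1.887 W/kg

1.887 W/kg


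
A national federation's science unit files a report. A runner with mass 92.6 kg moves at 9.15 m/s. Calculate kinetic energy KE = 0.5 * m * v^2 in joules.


v^2 = 9.15^2 = 83.7225
KE = 0.5 * 92.6 * 83.7225
= 3876.35 J

3876.35 J


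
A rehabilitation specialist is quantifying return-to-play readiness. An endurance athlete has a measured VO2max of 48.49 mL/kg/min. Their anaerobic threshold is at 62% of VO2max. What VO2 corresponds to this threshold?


Anaerobic threshold VO2 = VO2max * 62%
= 48.49 * 0.62
= 30.06 mL/kg/min

30.06 mL/kg/min


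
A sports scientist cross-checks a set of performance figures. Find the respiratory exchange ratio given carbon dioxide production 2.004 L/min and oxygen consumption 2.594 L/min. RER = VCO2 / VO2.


VCO2 = 2.004 L/min
VO2 = 2.594 L/min
RER = 2.004 / 2.594 = 0.7726

0.7726


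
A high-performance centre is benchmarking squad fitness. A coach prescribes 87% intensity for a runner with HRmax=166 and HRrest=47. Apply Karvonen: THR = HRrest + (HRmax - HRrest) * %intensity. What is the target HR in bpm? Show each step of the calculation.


Heart rate reserve = 166 - 47 = 119
Intensity fraction = 87 / 100 = 0.87
THR = 47 + 119 * 0.87 = 150.53 bpm

150.53 bpm


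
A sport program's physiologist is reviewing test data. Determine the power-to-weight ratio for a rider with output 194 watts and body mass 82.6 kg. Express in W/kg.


P/W = 194 / 82.6 = 2.349 W/kg

2.349 W/kg


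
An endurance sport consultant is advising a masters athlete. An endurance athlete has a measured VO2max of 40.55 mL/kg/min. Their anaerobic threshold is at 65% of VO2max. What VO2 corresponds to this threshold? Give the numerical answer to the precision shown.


Anaerobic threshold VO2 = VO2max * 65%
= 40.55 * 0.65
= 26.36 mL/kg/min

26.36 mL/kg/min


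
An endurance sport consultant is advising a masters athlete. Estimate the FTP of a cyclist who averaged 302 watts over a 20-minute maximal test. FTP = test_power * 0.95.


FTP = 302 * 0.95 = 286.9 W

286.9 W


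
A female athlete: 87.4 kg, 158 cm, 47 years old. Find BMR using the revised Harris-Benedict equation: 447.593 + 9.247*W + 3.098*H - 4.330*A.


Intercept = 447.593
Weight contribution = 9.247 * 87.4 = 808.1878
Height contribution = 3.098 * 158 = 489.484
Age contribution = 4.33 * 47 = 203.51
BMR = 447.593 + 808.1878 + 489.484 - 203.51
= 1541.75 kcal/day

1541.75 kcal/day


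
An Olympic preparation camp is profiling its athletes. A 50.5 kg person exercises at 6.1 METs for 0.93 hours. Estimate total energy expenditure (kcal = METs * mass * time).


Energy = METs * mass(kg) * time(h)
= 6.1 * 50.5 * 0.93
= 286.49 kcal

286.49 kcal


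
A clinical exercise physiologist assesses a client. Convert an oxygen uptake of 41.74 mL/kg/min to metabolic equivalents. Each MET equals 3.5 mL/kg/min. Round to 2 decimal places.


One MET = 3.5 mL/kg/min
Number of METs = 41.74 / 3.5
= 11.93 METs

11.93 METs


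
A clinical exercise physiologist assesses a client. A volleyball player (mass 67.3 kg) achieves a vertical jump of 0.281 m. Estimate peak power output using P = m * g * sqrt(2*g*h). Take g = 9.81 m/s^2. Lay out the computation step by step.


2 * g * h = 2 * 9.81 * 0.281 = 5.51322
sqrt(5.51322) = 2.348025 m/s
P = 67.3 * 9.81 * 2.348025 = 1550.2 W

1550.2 W


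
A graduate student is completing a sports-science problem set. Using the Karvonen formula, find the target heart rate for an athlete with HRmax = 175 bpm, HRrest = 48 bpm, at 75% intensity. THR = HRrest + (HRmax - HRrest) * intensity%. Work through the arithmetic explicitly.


HRR = 175 - 48 = 127
THR = 48 + 127 * 0.75
= 48 + 95.25
= 143.25 bpm

143.25 bpm


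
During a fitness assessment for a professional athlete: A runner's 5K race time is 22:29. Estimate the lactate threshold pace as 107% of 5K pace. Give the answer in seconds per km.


Total race time = 22*60 + 29 = 1349 seconds
5K pace = 1349 / 5 = 269.8 sec/km
LT pace = 269.8 * 1.07 = 288.69 sec/km

288.69 s/km


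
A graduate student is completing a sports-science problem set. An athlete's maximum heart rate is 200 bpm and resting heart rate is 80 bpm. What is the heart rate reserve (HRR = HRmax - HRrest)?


HRR = HRmax - HRrest
= 200 - 80
= 120 bpm

120 bpm


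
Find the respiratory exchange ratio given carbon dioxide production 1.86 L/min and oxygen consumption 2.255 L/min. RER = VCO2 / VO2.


VCO2 = 1.86 L/min
VO2 = 2.255 L/min
RER = 1.86 / 2.255 = 0.8248

0.8248


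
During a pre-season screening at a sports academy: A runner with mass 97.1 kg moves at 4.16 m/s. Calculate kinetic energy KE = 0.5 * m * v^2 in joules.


v^2 = 4.16^2 = 17.3056
KE = 0.5 * 97.1 * 17.3056
= 840.19 J

840.19 J


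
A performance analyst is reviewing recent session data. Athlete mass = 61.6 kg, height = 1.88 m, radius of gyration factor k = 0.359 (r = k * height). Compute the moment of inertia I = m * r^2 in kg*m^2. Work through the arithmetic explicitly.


r = k * height = 0.359 * 1.88 = 0.67492 m
r^2 = 0.67492^2 = 0.455517
I = 61.6 * 0.455517 = 28.06 kg*m^2

28.06 kg*m^2


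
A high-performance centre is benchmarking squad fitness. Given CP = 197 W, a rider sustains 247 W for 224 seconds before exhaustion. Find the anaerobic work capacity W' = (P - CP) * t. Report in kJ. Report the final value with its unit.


Excess power = 247 - 197 = 50 W
Work above CP = 50 * 224 = 11200 J
W' = 11.2 kJ

11.2 kJ


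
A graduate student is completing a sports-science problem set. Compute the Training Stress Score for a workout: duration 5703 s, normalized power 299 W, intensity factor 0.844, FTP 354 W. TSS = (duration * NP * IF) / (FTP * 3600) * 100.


Product = 5703 * 299 * 0.844 = 1439186.268
Base = 354 * 3600 = 1274400
TSS = 1439186.268 / 1274400 * 100 = 112.93

112.93 TSS


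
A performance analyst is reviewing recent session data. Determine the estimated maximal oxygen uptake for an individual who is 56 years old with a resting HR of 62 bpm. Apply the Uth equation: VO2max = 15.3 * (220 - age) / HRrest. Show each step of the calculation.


HRmax = 220 - 56 = 164
VO2max = 15.3 * (164 / 62)
= 15.3 * 2.6452
= 40.47 mL/kg/min

40.47 mL/kg/min


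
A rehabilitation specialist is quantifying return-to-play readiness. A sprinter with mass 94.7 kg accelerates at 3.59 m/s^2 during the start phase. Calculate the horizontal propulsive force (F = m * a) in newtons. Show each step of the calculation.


F = m * a
= 94.7 * 3.59
= 339.97 N

339.97 N


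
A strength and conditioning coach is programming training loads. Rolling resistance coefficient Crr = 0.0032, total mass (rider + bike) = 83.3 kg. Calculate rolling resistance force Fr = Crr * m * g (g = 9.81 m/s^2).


Fr = Crr * m * g
= 0.0032 * 83.3 * 9.81
= 2.615 N

2.615 N


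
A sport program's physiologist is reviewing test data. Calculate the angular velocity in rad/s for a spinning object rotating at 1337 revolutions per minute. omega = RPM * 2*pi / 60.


omega = RPM * 2*pi / 60
= 1337 * 6.28318531 / 60
= 140.01 rad/s

140.01 rad/s


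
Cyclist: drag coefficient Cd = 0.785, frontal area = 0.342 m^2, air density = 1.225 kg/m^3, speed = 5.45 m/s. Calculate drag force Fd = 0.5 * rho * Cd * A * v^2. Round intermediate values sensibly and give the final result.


v^2 = 5.45^2 = 29.7025
Fd = 0.5 * 1.225 * 0.785 * 0.342 * 29.7025
= 4.884 N

4.884 N


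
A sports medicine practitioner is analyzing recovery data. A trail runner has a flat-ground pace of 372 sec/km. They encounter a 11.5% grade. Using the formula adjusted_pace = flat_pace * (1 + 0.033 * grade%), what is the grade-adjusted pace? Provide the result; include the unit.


Grade factor = 1 + 0.033 * 11.5 = 1.3795
Adjusted = 372 * 1.3795 = 513.17 sec/km

513.17 s/km


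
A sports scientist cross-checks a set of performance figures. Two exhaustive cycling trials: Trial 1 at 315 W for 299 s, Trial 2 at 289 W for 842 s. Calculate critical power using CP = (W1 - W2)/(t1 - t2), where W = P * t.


W1 = 315 * 299 = 94185 J
W2 = 289 * 842 = 243338 J
CP = (94185 - 243338) / (299 - 842)
= -149153 / -543
= 274.68 W

274.68 W


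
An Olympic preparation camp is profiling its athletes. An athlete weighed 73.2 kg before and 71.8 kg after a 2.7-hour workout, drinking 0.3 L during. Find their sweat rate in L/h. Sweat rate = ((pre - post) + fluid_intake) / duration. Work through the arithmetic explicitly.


Body mass change = 1.4 kg
Total sweat loss = 1.4 + 0.3 = 1.7 L
Rate = 1.7 / 2.7 = 0.63 L/h

0.63 L/h


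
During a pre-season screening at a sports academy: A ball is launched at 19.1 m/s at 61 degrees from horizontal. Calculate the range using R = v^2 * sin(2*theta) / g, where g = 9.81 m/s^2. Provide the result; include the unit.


sin(2 * 61) = sin(122) = 0.848048
v^2 = 19.1^2 = 364.81
R = 364.81 * 0.848048 / 9.81
= 31.537 m

31.537 m


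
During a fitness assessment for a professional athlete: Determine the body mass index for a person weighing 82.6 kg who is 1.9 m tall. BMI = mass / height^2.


BMI = mass / height^2
= 82.6 / 1.9^2
= 82.6 / 3.61
= 22.88 kg/m^2

22.88 kg/m^2


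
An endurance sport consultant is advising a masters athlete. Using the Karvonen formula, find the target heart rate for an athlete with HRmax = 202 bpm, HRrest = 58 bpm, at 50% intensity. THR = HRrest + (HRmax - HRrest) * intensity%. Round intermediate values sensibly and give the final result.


HRR = 202 - 58 = 144
THR = 58 + 144 * 0.5
= 58 + 72.0
= 130.0 bpm

130.0 bpm


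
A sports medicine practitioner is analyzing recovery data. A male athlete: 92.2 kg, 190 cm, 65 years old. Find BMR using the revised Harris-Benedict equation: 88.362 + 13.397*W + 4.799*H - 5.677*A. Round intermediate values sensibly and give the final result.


Intercept = 88.362
Weight contribution = 13.397 * 92.2 = 1235.2034
Height contribution = 4.799 * 190 = 911.81
Age contribution = 5.677 * 65 = 369.005
BMR = 88.362 + 1235.2034 + 911.81 - 369.005
= 1866.37 kcal/day

1866.37 kcal/day


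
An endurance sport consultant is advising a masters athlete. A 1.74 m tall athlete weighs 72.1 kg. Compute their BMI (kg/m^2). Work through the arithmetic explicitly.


height^2 = 3.0276 m^2
BMI = 72.1 / 3.0276 = 23.81 kg/m^2

23.81 kg/m^2


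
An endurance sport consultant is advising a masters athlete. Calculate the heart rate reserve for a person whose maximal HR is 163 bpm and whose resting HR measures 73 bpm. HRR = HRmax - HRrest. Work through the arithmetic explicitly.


HRmax = 163 bpm
HRrest = 73 bpm
HRR = 163 - 73 = 90 bpm

90 bpm


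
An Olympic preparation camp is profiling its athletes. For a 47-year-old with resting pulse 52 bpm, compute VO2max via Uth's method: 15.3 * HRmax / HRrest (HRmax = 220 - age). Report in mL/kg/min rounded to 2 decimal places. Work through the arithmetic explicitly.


Step 1: HRmax = 220 - 47 = 173 bpm
Step 2: Ratio = 173 / 52 = 3.3269
Step 3: VO2max = 15.3 * 3.3269 = 50.9 mL/kg/min

50.9 mL/kg/min


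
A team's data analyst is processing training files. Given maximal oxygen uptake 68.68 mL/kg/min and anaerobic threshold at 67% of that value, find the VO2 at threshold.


Percentage as decimal = 0.67
VO2 at AT = 68.68 * 0.67 = 46.02 mL/kg/min

46.02 mL/kg/min


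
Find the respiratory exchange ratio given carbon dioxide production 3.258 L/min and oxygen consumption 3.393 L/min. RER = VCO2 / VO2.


VCO2 = 3.258 L/min
VO2 = 3.393 L/min
RER = 3.258 / 3.393 = 0.9602

0.9602


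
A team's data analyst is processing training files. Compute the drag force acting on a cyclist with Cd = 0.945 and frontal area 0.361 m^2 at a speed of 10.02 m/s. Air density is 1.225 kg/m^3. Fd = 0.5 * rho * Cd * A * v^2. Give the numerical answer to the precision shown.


Step 1: v^2 = 100.4004
Step 2: Fd = 0.5 * 1.225 * 0.945 * 0.361 * 100.4004
= 20.979 N

20.979 N


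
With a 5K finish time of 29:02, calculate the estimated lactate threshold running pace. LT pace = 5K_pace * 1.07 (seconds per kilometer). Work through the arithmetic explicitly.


Race duration = 1742 s for 5 km
Average pace = 1742 / 5 = 348.4 s/km
LT pace = 348.4 * 1.07
= 372.79 s/km

372.79 s/km


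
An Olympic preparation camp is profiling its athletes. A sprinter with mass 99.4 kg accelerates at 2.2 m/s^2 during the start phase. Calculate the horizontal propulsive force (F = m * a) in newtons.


F = m * a
= 99.4 * 2.2
= 218.68 N

218.68 N


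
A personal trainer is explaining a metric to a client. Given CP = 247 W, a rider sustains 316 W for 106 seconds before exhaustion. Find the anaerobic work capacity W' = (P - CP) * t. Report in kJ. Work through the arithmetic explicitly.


Excess power = 316 - 247 = 69 W
Work above CP = 69 * 106 = 7314 J
W' = 7.314 kJ

7.314 kJ


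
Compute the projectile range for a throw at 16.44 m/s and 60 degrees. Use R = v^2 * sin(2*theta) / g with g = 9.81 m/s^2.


Two times the angle = 120 degrees
sin(120) = 0.866025
R = 270.2736 * 0.866025 / 9.81 = 23.86 m

23.86 m


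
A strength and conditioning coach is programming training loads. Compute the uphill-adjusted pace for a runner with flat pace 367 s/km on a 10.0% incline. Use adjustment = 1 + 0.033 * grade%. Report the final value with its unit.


Adjustment factor = 1 + 0.033 * 10.0 = 1.33
Grade-adjusted pace = 367 * 1.33 = 488.11 s/km

488.11 s/km


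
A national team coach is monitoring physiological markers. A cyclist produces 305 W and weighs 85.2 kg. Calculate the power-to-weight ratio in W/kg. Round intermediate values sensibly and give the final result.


P/W = power / mass
= 305 / 85.2
= 3.58 W/kg

3.58 W/kg


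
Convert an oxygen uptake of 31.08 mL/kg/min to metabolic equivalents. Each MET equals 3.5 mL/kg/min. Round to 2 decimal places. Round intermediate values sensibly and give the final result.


One MET = 3.5 mL/kg/min
Number of METs = 31.08 / 3.5
= 8.88 METs

8.88 METs


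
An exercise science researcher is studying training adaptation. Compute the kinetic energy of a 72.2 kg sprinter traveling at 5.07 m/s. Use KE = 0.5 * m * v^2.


Velocity squared = 25.7049
KE = 0.5 * 72.2 * 25.7049 = 927.95 J

927.95 J


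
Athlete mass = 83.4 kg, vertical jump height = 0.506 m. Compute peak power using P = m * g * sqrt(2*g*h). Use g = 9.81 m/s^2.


sqrt(2 * 9.81 * 0.506) = sqrt(9.92772) = 3.150828 m/s
P = 83.4 * 9.81 * 3.150828
= 2577.86 W

2577.86 W


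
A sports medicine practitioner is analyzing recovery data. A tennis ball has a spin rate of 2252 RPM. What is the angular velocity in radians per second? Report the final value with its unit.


Convert RPM to rad/s: multiply by 2*pi and divide by 60
omega = 2252 * 2 * pi / 60
= 235.829 rad/s

235.829 rad/s


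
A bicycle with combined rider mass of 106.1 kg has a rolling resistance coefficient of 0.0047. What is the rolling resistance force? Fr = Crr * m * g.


Fr = 0.0047 * 106.1 * 9.81
= 0.49867 * 9.81
= 4.892 N

4.892 N


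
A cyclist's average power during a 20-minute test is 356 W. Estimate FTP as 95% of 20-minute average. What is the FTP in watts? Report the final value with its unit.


FTP = 20-min power * 0.95
= 356 * 0.95
= 338.2 W

338.2 W


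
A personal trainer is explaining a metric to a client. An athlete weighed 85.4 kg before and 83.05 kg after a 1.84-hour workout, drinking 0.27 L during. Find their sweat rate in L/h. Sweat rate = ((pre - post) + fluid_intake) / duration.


Body mass change = 2.35 kg
Total sweat loss = 2.35 + 0.27 = 2.62 L
Rate = 2.62 / 1.84 = 1.424 L/h

1.424 L/h


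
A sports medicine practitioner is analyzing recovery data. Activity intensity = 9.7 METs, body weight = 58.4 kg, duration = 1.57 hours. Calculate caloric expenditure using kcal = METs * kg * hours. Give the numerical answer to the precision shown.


kcal = 9.7 * 58.4 * 1.57
= 566.48 * 1.57
= 889.37 kcal

889.37 kcal


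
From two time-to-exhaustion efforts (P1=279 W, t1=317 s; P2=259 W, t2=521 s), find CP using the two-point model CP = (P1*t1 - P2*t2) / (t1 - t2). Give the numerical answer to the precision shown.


Work in trial 1 = 88443 J
Work in trial 2 = 134939 J
Delta work = -46496 J
Delta time = -204 s
CP = -46496 / -204 = 227.92 W

227.92 W


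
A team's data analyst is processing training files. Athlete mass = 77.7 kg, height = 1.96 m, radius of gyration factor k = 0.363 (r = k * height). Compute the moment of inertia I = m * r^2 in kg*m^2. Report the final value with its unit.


r = k * height = 0.363 * 1.96 = 0.71148 m
r^2 = 0.71148^2 = 0.506204
I = 77.7 * 0.506204 = 39.332 kg*m^2

39.332 kg*m^2


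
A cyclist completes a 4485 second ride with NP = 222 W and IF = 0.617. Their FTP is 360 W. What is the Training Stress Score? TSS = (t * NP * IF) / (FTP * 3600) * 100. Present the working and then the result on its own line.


t * NP * IF = 4485 * 222 * 0.617 = 614328.39
FTP * 3600 = 1296000
TSS = (614328.39 / 1296000) * 100 = 47.4

47.4 TSS


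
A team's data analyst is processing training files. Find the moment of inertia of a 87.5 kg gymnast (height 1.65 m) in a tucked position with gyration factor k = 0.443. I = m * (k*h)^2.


Radius of gyration = 0.443 * 1.65 = 0.73095 m
I = 87.5 * 0.73095^2
= 87.5 * 0.534288
= 46.75 kg*m^2

46.75 kg*m^2


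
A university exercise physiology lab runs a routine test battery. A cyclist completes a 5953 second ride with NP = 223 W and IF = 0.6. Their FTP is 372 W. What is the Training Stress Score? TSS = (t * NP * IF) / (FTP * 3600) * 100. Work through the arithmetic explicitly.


t * NP * IF = 5953 * 223 * 0.6 = 796511.4
FTP * 3600 = 1339200
TSS = (796511.4 / 1339200) * 100 = 59.48

59.48 TSS


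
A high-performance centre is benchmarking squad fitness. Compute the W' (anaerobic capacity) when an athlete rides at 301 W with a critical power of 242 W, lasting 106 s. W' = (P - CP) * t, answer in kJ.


Above-CP power = 59 W
Duration = 106 s
W' = 59 * 106 = 6254 J
Convert: 6254 / 1000 = 6.254 kJ

6.254 kJ


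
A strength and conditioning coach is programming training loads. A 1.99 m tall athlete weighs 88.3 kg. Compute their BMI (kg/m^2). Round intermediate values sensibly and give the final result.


height^2 = 3.9601 m^2
BMI = 88.3 / 3.9601 = 22.3 kg/m^2

22.3 kg/m^2


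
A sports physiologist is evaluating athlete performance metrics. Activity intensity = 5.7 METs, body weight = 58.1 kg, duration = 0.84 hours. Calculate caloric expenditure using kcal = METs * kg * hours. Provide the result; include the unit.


kcal = 5.7 * 58.1 * 0.84
= 331.17 * 0.84
= 278.18 kcal

278.18 kcal


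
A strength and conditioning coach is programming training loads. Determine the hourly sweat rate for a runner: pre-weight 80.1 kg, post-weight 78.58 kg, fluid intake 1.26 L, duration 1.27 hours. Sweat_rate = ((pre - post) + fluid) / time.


Mass lost = 80.1 - 78.58 = 1.52 kg
Add fluid consumed: 1.52 + 1.26 = 2.78 L total sweat
Sweat rate = 2.78 / 1.27 = 2.189 L/h

2.189 L/h


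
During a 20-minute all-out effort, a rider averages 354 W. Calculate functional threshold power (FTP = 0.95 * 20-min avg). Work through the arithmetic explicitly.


FTP = 0.95 * 354
= 336.3 W

336.3 W


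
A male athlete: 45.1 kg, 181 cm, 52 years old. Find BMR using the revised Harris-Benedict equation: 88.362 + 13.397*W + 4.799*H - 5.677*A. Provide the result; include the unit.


Intercept = 88.362
Weight contribution = 13.397 * 45.1 = 604.2047
Height contribution = 4.799 * 181 = 868.619
Age contribution = 5.677 * 52 = 295.204
BMR = 88.362 + 604.2047 + 868.619 - 295.204
= 1265.98 kcal/day

1265.98 kcal/day


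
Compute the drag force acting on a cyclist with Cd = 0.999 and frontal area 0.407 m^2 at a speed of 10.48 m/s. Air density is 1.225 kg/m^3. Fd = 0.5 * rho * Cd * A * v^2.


Step 1: v^2 = 109.8304
Step 2: Fd = 0.5 * 1.225 * 0.999 * 0.407 * 109.8304
= 27.352 N

27.352 N


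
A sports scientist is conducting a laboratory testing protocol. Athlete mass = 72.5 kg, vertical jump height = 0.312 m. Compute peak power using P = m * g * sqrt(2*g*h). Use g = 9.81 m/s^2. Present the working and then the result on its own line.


sqrt(2 * 9.81 * 0.312) = sqrt(6.12144) = 2.474154 m/s
P = 72.5 * 9.81 * 2.474154
= 1759.68 W

1759.68 W


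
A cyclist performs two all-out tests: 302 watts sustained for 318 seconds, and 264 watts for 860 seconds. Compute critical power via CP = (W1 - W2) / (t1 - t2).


W1 = P1 * t1 = 302 * 318 = 96036 J
W2 = P2 * t2 = 264 * 860 = 227040 J
CP = (96036 - 227040) / (318 - 860)
= 241.7 W

241.7 W


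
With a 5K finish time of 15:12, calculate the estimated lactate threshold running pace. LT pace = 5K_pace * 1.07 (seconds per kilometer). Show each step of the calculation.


Race duration = 912 s for 5 km
Average pace = 912 / 5 = 182.4 s/km
LT pace = 182.4 * 1.07
= 195.17 s/km

195.17 s/km


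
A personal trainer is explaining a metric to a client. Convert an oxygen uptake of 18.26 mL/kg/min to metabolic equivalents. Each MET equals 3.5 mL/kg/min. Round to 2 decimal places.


One MET = 3.5 mL/kg/min
Number of METs = 18.26 / 3.5
= 5.22 METs

5.22 METs


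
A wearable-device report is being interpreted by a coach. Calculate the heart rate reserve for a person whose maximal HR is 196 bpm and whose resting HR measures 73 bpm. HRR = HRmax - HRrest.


HRmax = 196 bpm
HRrest = 73 bpm
HRR = 196 - 73 = 123 bpm

123 bpm


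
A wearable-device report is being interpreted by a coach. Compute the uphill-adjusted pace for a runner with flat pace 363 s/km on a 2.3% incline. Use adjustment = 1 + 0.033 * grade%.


Adjustment factor = 1 + 0.033 * 2.3 = 1.0759
Grade-adjusted pace = 363 * 1.0759 = 390.55 s/km

390.55 s/km


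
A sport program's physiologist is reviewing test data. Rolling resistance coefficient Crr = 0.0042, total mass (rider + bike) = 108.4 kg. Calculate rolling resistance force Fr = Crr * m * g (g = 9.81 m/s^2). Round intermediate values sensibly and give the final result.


Fr = Crr * m * g
= 0.0042 * 108.4 * 9.81
= 4.466 N

4.466 N


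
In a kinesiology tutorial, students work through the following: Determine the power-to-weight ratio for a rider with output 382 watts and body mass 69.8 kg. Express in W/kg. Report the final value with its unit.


P/W = 382 / 69.8 = 5.473 W/kg

5.473 W/kg


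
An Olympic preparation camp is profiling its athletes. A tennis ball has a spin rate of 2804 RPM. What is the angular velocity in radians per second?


Convert RPM to rad/s: multiply by 2*pi and divide by 60
omega = 2804 * 2 * pi / 60
= 293.634 rad/s

293.634 rad/s


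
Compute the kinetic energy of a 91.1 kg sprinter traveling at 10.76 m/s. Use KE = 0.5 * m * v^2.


Velocity squared = 115.7776
KE = 0.5 * 91.1 * 115.7776 = 5273.67 J

5273.67 J


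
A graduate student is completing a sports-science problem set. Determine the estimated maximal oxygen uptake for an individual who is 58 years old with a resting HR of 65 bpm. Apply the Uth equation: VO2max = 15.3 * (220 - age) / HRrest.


HRmax = 220 - 58 = 162
VO2max = 15.3 * (162 / 65)
= 15.3 * 2.4923
= 38.13 mL/kg/min

38.13 mL/kg/min


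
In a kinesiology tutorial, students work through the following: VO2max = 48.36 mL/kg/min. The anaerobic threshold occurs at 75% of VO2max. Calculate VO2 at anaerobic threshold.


AT fraction = 75 / 100 = 0.75
AT VO2 = 48.36 * 0.75
= 36.27 mL/kg/min

36.27 mL/kg/min


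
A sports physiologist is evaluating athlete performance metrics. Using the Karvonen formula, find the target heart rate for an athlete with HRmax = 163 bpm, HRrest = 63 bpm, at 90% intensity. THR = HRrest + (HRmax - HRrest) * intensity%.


HRR = 163 - 63 = 100
THR = 63 + 100 * 0.9
= 63 + 90.0
= 153.0 bpm

153.0 bpm


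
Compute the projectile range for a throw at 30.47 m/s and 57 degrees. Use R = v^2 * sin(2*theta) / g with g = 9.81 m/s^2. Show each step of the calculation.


Two times the angle = 114 degrees
sin(114) = 0.913545
R = 928.4209 * 0.913545 / 9.81 = 86.458 m

86.458 m


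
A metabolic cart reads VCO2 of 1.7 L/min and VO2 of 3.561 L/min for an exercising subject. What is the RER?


RER = VCO2 / VO2 = 1.7 / 3.561 = 0.4774

0.4774


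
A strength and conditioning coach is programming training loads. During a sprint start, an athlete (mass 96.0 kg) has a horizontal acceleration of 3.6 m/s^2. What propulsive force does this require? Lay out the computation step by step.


Propulsive force = mass * acceleration
= 96.0 kg * 3.6 m/s^2
= 345.6 N

345.6 N


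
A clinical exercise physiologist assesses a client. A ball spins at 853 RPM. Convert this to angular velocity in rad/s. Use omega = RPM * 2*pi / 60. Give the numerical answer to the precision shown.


omega = 853 * 2 * pi / 60
= 853 * 6.28318531 / 60
= 5359.557 / 60
= 89.326 rad/s

89.326 rad/s


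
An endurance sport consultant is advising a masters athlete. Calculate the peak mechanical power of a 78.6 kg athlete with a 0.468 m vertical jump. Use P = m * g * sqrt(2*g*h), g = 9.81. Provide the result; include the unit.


First, sqrt(2gh) = sqrt(2 * 9.81 * 0.468)
= sqrt(9.18216) = 3.030208 m/s
Power = 78.6 * 9.81 * 3.030208 = 2336.49 W

2336.49 W


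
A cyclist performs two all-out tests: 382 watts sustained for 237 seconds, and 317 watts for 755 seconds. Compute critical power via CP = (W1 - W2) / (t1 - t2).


W1 = P1 * t1 = 382 * 237 = 90534 J
W2 = P2 * t2 = 317 * 755 = 239335 J
CP = (90534 - 239335) / (237 - 755)
= 287.26 W

287.26 W


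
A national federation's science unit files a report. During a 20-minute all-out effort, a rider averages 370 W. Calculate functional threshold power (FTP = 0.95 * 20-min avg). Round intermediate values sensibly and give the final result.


FTP = 0.95 * 370
= 351.5 W

351.5 W


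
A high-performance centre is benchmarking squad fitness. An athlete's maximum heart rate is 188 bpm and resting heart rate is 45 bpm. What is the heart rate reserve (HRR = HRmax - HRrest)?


HRR = HRmax - HRrest
= 188 - 45
= 143 bpm

143 bpm


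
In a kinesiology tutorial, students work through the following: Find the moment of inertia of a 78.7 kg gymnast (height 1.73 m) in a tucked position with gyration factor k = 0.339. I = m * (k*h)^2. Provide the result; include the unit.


Radius of gyration = 0.339 * 1.73 = 0.58647 m
I = 78.7 * 0.58647^2
= 78.7 * 0.343947
= 27.069 kg*m^2

27.069 kg*m^2


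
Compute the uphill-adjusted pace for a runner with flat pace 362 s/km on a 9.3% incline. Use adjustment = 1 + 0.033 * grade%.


Adjustment factor = 1 + 0.033 * 9.3 = 1.3069
Grade-adjusted pace = 362 * 1.3069 = 473.1 s/km

473.1 s/km


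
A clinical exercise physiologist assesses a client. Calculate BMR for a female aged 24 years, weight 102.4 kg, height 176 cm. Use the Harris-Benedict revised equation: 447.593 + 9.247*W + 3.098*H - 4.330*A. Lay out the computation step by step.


Substituting values:
W term = 9.247 * 102.4 = 946.8928
H term = 3.098 * 176 = 545.248
A term = 4.330 * 24 = 103.92
BMR = 1835.81 kcal/day

1835.81 kcal/day


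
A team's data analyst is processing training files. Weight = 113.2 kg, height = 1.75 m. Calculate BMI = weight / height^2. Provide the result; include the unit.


height^2 = 1.75^2 = 3.0625
BMI = 113.2 / 3.0625 = 36.96 kg/m^2

36.96 kg/m^2


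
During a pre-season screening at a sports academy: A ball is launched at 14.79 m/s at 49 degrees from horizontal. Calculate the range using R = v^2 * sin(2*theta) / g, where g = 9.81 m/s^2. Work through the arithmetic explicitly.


sin(2 * 49) = sin(98) = 0.990268
v^2 = 14.79^2 = 218.7441
R = 218.7441 * 0.990268 / 9.81
= 22.081 m

22.081 m


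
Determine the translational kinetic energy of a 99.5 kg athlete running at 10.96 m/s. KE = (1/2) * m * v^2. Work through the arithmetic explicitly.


KE = 0.5 * m * v^2
= 0.5 * 99.5 * 10.96^2
= 0.5 * 99.5 * 120.1216
= 5976.05 J

5976.05 J


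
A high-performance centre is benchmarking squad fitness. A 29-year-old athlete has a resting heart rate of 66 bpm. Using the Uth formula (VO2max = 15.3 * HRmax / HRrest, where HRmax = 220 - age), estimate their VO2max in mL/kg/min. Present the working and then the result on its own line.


HRmax = 220 - 29 = 191 bpm
Ratio = HRmax / HRrest = 191 / 66 = 2.8939
VO2max = 15.3 * 2.8939 = 44.28 mL/kg/min

44.28 mL/kg/min


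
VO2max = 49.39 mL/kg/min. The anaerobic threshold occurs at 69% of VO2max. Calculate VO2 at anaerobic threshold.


AT fraction = 69 / 100 = 0.69
AT VO2 = 49.39 * 0.69
= 34.08 mL/kg/min

34.08 mL/kg/min


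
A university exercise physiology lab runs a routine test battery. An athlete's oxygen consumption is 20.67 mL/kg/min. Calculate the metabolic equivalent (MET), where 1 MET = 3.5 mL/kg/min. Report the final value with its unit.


MET = VO2 / 3.5
= 20.67 / 3.5
= 5.91 METs

5.91 METs


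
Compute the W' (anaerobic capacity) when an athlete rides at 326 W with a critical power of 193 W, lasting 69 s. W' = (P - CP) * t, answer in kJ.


Above-CP power = 133 W
Duration = 69 s
W' = 133 * 69 = 9177 J
Convert: 9177 / 1000 = 9.177 kJ

9.177 kJ


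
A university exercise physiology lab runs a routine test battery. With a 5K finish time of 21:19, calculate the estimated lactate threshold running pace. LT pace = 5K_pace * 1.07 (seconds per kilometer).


Race duration = 1279 s for 5 km
Average pace = 1279 / 5 = 255.8 s/km
LT pace = 255.8 * 1.07
= 273.71 s/km

273.71 s/km


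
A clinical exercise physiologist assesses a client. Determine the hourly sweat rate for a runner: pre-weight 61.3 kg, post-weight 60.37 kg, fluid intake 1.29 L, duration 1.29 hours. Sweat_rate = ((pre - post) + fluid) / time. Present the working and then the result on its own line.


Mass lost = 61.3 - 60.37 = 0.93 kg
Add fluid consumed: 0.93 + 1.29 = 2.22 L total sweat
Sweat rate = 2.22 / 1.29 = 1.721 L/h

1.721 L/h


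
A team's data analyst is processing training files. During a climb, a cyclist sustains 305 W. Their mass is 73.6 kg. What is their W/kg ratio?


Power-to-weight = 305 W / 73.6 kg
= 4.144 W/kg

4.144 W/kg


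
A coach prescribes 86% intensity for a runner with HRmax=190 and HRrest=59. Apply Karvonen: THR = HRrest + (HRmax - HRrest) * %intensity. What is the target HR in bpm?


Heart rate reserve = 190 - 59 = 131
Intensity fraction = 86 / 100 = 0.86
THR = 59 + 131 * 0.86 = 171.66 bpm

171.66 bpm


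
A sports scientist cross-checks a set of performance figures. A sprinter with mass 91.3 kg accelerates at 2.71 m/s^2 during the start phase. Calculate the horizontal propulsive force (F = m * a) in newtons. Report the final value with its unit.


F = m * a
= 91.3 * 2.71
= 247.42 N

247.42 N


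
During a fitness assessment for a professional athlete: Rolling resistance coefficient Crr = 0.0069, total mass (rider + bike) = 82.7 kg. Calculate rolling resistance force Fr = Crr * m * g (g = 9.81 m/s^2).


Fr = Crr * m * g
= 0.0069 * 82.7 * 9.81
= 5.598 N

5.598 N


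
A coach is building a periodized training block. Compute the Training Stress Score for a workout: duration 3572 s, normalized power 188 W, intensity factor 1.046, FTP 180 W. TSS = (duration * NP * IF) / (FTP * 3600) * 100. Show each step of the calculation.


Product = 3572 * 188 * 1.046 = 702426.656
Base = 180 * 3600 = 648000
TSS = 702426.656 / 648000 * 100 = 108.4

108.4 TSS


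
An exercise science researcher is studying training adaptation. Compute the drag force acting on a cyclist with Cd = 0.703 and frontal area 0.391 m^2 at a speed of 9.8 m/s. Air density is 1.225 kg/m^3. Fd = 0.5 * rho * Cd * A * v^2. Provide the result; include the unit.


Step 1: v^2 = 96.04
Step 2: Fd = 0.5 * 1.225 * 0.703 * 0.391 * 96.04
= 16.169 N

16.169 N


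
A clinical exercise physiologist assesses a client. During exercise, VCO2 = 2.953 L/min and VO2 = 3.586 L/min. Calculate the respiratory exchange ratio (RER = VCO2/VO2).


RER = VCO2 / VO2
= 2.953 / 3.586
= 0.8235

0.8235


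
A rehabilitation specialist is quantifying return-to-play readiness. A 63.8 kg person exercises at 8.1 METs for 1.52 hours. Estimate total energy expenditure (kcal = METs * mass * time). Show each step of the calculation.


Energy = METs * mass(kg) * time(h)
= 8.1 * 63.8 * 1.52
= 785.51 kcal

785.51 kcal


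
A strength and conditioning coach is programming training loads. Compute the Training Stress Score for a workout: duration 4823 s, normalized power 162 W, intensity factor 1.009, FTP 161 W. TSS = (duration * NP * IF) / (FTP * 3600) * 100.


Product = 4823 * 162 * 1.009 = 788357.934
Base = 161 * 3600 = 579600
TSS = 788357.934 / 579600 * 100 = 136.02

136.02 TSS


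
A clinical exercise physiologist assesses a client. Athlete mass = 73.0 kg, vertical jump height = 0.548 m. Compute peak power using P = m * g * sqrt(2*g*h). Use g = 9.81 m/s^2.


sqrt(2 * 9.81 * 0.548) = sqrt(10.75176) = 3.278988 m/s
P = 73.0 * 9.81 * 3.278988
= 2348.18 W

2348.18 W


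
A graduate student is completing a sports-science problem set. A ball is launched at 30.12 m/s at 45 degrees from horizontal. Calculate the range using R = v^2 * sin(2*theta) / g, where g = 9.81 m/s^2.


sin(2 * 45) = sin(90) = 1.0
v^2 = 30.12^2 = 907.2144
R = 907.2144 * 1.0 / 9.81
= 92.479 m

92.479 m


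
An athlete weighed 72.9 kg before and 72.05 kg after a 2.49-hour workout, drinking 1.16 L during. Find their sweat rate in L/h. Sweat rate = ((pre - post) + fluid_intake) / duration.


Body mass change = 0.85 kg
Total sweat loss = 0.85 + 1.16 = 2.01 L
Rate = 2.01 / 2.49 = 0.807 L/h

0.807 L/h
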